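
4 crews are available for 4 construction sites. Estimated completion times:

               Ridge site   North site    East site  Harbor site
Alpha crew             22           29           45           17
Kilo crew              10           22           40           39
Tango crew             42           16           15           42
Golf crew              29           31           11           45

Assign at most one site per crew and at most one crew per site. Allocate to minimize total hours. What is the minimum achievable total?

Min total: 54 hours

This is the linear assignment problem.
Optimal: Alpha crew→Harbor site (17 hours), Kilo crew→Ridge site (10 hours), Tango crew→North site (16 hours), Golf crew→East site (11 hours) — total 17+10+16+11 = 54 hours.
Row-greedy (each crew in turn takes its cheapest remaining site) gives 73 hours, worse by 19.
Next-best assignment: Alpha crew→Harbor site, Kilo crew→Ridge site, Tango crew→East site, Golf crew→North site = 73 hours.
Swapping Kilo crew↔Golf crew (Kilo crew→East site 40 hours, Golf crew→Ridge site 29 hours) adds 48.
No other one-to-one assignment undercuts 54 hours.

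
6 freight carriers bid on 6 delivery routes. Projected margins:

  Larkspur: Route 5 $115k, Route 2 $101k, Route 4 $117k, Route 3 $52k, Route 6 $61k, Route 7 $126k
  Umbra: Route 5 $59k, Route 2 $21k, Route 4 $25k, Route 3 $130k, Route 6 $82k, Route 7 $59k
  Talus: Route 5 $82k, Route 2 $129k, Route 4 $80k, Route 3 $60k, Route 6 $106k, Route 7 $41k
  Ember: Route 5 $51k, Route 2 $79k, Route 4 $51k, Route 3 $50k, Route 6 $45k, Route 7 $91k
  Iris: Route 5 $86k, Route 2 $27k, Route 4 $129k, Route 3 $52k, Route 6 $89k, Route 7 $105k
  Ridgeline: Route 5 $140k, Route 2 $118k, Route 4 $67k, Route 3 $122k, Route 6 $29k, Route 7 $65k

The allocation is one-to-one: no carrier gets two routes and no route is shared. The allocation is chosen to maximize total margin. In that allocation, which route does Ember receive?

Optimal: Larkspur→Route 7 ($126k), Umbra→Route 3 ($130k), Talus→Route 6 ($106k), Ember→Route 2 ($79k), Iris→Route 4 ($129k), Ridgeline→Route 5 ($140k) — total 126+130+106+79+129+140 = $710k.
Row-greedy (each carrier in turn takes its best remaining route) gives $594k, worse by 116.
Ember's own top route is Route 7 ($91k), but forcing Ember→Route 7 and reassigning the rest optimally gives only $697k — worse by 13.

Ember receives Route 2.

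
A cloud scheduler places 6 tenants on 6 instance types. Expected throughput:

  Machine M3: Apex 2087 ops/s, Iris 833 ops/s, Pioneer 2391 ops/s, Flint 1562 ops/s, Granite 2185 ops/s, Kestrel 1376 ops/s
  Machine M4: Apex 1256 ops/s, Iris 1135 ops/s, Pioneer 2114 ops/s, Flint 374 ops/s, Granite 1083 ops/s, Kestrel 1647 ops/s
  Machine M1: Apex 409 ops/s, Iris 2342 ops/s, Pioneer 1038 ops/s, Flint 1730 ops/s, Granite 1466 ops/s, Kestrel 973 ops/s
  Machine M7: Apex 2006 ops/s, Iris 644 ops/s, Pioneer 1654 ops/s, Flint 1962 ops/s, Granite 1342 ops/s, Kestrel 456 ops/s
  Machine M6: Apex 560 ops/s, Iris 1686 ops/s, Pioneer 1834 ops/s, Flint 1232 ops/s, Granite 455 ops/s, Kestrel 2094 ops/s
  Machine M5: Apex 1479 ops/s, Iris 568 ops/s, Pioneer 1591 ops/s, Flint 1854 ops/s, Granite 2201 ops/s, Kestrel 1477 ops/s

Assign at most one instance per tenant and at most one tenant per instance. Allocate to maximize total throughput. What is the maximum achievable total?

Maximum total: 12800 ops/s

Optimal: Apex→Machine M3 (2087 ops/s), Iris→Machine M1 (2342 ops/s), Pioneer→Machine M4 (2114 ops/s), Flint→Machine M7 (1962 ops/s), Granite→Machine M5 (2201 ops/s), Kestrel→Machine M6 (2094 ops/s) — total 2087+2342+2114+1962+2201+2094 = 12800 ops/s.
Column-greedy (each instance in turn goes to its best remaining tenant) gives 11819 ops/s, worse by 981.
Next-best assignment: Apex→Machine M7, Iris→Machine M1, Pioneer→Machine M4, Flint→Machine M5, Granite→Machine M3, Kestrel→Machine M6 = 12595 ops/s.
Swapping Iris↔Granite (Iris→Machine M5 568 ops/s, Granite→Machine M1 1466 ops/s) loses 2509.
Every other assignment is strictly worse.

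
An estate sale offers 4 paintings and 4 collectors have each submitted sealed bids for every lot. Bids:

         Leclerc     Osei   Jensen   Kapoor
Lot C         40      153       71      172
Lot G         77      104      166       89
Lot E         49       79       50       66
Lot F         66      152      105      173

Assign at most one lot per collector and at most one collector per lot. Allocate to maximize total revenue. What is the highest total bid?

This is the linear assignment problem.
Optimal: Leclerc→Lot E ($49), Osei→Lot C ($153), Jensen→Lot G ($166), Kapoor→Lot F ($173) — total 49+153+166+173 = $541.
Column-greedy (each lot in turn goes to its best remaining collector) gives $483, worse by 58.
Checked against all permutations: $541 is optimal.

Max total: $541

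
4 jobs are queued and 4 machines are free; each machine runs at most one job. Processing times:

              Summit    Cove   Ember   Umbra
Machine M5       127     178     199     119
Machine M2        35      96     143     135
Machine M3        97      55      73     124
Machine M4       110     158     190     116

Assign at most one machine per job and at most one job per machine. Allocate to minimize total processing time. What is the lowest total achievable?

Min total: 385 min

Treat this as an assignment problem: match each job to one machine.
Optimal: Summit→Machine M2 (35 min), Cove→Machine M4 (158 min), Ember→Machine M3 (73 min), Umbra→Machine M5 (119 min) — total 35+158+73+119 = 385 min.
Min-entry greedy (repeatedly take the single cheapest remaining cell) gives 405 min, worse by 20.
Next-best assignment: Summit→Machine M4, Cove→Machine M2, Ember→Machine M3, Umbra→Machine M5 = 398 min.
Checked against all permutations: 385 min is optimal.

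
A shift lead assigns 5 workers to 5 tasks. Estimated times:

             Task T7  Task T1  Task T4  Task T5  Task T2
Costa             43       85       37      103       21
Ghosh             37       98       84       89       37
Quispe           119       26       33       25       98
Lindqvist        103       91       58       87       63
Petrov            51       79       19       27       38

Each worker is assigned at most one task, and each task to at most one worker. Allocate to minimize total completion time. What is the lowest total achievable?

Optimal: Costa→Task T2 (21 min), Ghosh→Task T7 (37 min), Quispe→Task T1 (26 min), Lindqvist→Task T4 (58 min), Petrov→Task T5 (27 min) — total 21+37+26+58+27 = 169 min.
Min-entry greedy (repeatedly take the single cheapest remaining cell) gives 193 min, worse by 24.
Swapping Quispe↔Costa (Quispe→Task T2 98 min, Costa→Task T1 85 min) adds 136.
Every other assignment is strictly worse.

Minimum total: 169 min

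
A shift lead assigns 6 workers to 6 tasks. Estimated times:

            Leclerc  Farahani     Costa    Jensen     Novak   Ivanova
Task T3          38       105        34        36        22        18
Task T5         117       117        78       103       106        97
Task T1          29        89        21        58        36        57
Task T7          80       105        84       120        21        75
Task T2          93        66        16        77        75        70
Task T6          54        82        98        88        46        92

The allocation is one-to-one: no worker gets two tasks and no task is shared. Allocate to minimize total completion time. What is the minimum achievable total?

Minimum total: 269 min

This is a one-to-one assignment (minimum-cost bipartite matching).
Optimal: Leclerc→Task T1 (29 min), Farahani→Task T6 (82 min), Costa→Task T2 (16 min), Jensen→Task T5 (103 min), Novak→Task T7 (21 min), Ivanova→Task T3 (18 min) — total 29+82+16+103+21+18 = 269 min.
Column-greedy (each task in turn goes to its cheapest remaining worker) gives 300 min, worse by 31.
Swapping Novak↔Ivanova (Novak→Task T3 22 min, Ivanova→Task T7 75 min) adds 58.
Checked against all permutations: 269 min is optimal.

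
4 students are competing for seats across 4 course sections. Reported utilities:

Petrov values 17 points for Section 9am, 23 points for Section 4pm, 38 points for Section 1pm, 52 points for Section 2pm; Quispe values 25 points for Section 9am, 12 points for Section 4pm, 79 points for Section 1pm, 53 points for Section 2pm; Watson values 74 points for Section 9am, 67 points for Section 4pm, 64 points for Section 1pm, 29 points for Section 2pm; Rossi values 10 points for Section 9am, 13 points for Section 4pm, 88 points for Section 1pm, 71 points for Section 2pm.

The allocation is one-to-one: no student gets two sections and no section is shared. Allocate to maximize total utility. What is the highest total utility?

Optimal: Petrov→Section 4pm (23 points), Quispe→Section 1pm (79 points), Watson→Section 9am (74 points), Rossi→Section 2pm (71 points) — total 23+79+74+71 = 247 points.
Column-greedy (each section in turn goes to its best remaining student) gives 238 points, worse by 9.
Next-best assignment: Petrov→Section 4pm, Quispe→Section 2pm, Watson→Section 9am, Rossi→Section 1pm = 238 points.

Maximum total: 247 points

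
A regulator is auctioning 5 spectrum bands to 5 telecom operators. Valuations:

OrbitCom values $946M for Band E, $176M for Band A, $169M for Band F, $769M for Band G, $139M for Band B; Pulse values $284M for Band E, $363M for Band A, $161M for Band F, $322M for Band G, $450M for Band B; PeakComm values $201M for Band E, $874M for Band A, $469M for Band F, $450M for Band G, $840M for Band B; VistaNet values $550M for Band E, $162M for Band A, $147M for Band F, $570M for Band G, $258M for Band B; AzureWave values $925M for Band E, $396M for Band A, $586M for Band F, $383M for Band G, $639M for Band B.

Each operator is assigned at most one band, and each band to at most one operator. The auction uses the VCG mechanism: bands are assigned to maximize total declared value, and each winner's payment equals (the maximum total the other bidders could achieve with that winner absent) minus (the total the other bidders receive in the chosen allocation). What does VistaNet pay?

Efficient allocation: OrbitCom→Band E ($946M), Pulse→Band B ($450M), PeakComm→Band A ($874M), VistaNet→Band G ($570M), AzureWave→Band F ($586M); total welfare W = $3426M.
VistaNet receives Band G at value $570M, so the others get W − 570 = $2856M.
Without VistaNet: best allocation of the remaining 4 bidders over all 5 bands is OrbitCom→Band G ($769M), Pulse→Band B ($450M), PeakComm→Band A ($874M), AzureWave→Band E ($925M), total $3018M.
VCG payment = (others' best without VistaNet) − (others' welfare with VistaNet) = 3018 − 2856 = $162M.

VistaNet pays $162M.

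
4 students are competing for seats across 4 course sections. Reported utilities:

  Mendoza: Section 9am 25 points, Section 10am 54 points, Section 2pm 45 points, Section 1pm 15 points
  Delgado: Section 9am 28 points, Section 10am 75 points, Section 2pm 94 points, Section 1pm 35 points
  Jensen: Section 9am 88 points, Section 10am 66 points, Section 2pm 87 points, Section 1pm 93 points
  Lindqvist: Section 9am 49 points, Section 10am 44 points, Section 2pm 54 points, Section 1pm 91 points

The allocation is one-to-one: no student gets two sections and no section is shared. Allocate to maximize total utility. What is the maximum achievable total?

Maximum total: 327 points

Treat this as an assignment problem: match each student to one section.
Optimal: Mendoza→Section 10am (54 points), Delgado→Section 2pm (94 points), Jensen→Section 9am (88 points), Lindqvist→Section 1pm (91 points) — total 54+94+88+91 = 327 points.
Row-greedy (each student in turn takes its best remaining section) gives 290 points, worse by 37.
Next-best assignment: Mendoza→Section 2pm, Delgado→Section 10am, Jensen→Section 9am, Lindqvist→Section 1pm = 299 points.
Swapping Mendoza↔Lindqvist (Mendoza→Section 1pm 15 points, Lindqvist→Section 10am 44 points) loses 86.
No other one-to-one assignment exceeds 327 points.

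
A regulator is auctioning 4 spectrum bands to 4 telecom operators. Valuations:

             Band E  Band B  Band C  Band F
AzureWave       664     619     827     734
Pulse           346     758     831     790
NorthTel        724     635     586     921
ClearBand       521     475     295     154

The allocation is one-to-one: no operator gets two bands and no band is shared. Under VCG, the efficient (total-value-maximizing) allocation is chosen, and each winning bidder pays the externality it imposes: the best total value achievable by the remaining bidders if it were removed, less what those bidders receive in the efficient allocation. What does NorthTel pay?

Efficient allocation: AzureWave→Band C ($827M), Pulse→Band B ($758M), NorthTel→Band F ($921M), ClearBand→Band E ($521M); total welfare W = $3027M.
NorthTel receives Band F at value $921M, so the others get W − 921 = $2106M.
Without NorthTel: best allocation of the remaining 3 bidders over all 4 bands is AzureWave→Band C ($827M), Pulse→Band F ($790M), ClearBand→Band E ($521M), total $2138M.
VCG payment = (others' best without NorthTel) − (others' welfare with NorthTel) = 2138 − 2106 = $32M.

NorthTel pays $32M.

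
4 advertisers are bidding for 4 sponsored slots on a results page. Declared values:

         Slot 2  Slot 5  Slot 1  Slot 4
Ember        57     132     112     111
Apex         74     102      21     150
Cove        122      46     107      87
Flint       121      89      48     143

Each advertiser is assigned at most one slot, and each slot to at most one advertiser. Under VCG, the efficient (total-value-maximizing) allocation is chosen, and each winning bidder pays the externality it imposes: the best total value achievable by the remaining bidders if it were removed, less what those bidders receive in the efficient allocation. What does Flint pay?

Efficient allocation: Ember→Slot 5 ($132), Apex→Slot 4 ($150), Cove→Slot 1 ($107), Flint→Slot 2 ($121); total welfare W = $510.
Flint receives Slot 2 at value $121, so the others get W − 121 = $389.
Without Flint: best allocation of the remaining 3 bidders over all 4 slots is Ember→Slot 5 ($132), Apex→Slot 4 ($150), Cove→Slot 2 ($122), total $404.
VCG payment = (others' best without Flint) − (others' welfare with Flint) = 404 − 389 = $15.

Flint pays $15.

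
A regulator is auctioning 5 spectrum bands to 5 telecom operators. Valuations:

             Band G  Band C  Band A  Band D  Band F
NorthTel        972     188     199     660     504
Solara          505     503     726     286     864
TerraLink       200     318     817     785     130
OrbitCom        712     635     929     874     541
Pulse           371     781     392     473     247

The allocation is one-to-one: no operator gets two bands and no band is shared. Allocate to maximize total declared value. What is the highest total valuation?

Max total: $4331M

Optimal: NorthTel→Band G ($972M), Solara→Band F ($864M), TerraLink→Band D ($785M), OrbitCom→Band A ($929M), Pulse→Band C ($781M) — total 972+864+785+929+781 = $4331M.
Every other assignment is strictly worse.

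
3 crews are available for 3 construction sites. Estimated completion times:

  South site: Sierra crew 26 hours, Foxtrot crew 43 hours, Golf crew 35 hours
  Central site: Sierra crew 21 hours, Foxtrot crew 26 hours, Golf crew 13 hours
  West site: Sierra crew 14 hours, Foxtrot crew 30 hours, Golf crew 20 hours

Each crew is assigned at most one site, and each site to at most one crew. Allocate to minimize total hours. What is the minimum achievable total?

Minimum total: 69 hours

Optimal: Sierra crew→South site (26 hours), Foxtrot crew→West site (30 hours), Golf crew→Central site (13 hours) — total 26+30+13 = 69 hours.
Min-entry greedy (repeatedly take the single cheapest remaining cell) gives 70 hours, worse by 1.
Swapping Foxtrot crew↔Sierra crew (Foxtrot crew→South site 43 hours, Sierra crew→West site 14 hours) adds 1.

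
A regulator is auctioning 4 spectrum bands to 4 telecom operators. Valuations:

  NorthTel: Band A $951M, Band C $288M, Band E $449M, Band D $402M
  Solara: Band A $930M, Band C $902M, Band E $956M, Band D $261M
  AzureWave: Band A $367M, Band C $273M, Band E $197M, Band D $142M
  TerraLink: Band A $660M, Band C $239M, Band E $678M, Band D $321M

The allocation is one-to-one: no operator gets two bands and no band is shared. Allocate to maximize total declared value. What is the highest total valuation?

Max total: $2673M

This is a one-to-one assignment (maximum-weight bipartite matching).
Optimal: NorthTel→Band A ($951M), Solara→Band C ($902M), AzureWave→Band D ($142M), TerraLink→Band E ($678M) — total 951+902+142+678 = $2673M.
Row-greedy (each operator in turn takes its best remaining band) gives $2501M, worse by 172.
Next-best assignment: NorthTel→Band A, Solara→Band E, AzureWave→Band C, TerraLink→Band D = $2501M.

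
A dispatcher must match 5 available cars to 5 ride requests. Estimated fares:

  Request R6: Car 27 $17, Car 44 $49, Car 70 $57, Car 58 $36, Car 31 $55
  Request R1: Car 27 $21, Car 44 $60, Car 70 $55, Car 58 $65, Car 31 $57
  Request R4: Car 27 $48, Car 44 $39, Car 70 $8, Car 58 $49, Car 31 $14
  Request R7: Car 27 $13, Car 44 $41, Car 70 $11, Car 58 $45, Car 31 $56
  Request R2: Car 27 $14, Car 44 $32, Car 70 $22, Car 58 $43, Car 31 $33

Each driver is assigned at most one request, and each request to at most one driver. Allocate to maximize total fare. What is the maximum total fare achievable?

Maximum total: $264

Optimal: Car 27→Request R4 ($48), Car 44→Request R1 ($60), Car 70→Request R6 ($57), Car 58→Request R2 ($43), Car 31→Request R7 ($56) — total 48+60+57+43+56 = $264.
Row-greedy (each driver in turn takes its best remaining request) gives $243, worse by 21.
Next-best assignment: Car 27→Request R4, Car 44→Request R2, Car 70→Request R6, Car 58→Request R1, Car 31→Request R7 = $258.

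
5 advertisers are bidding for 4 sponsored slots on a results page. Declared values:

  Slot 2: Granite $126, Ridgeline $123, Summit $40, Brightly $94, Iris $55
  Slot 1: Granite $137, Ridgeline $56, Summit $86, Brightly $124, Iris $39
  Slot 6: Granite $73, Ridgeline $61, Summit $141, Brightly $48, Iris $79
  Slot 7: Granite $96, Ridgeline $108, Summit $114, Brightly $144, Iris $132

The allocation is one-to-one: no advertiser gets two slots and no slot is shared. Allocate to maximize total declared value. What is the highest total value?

Optimal: Ridgeline→Slot 2 ($123), Granite→Slot 1 ($137), Summit→Slot 6 ($141), Brightly→Slot 7 ($144) — total 123+137+141+144 = $545.
Column-greedy (each slot in turn goes to its best remaining advertiser) gives $523, worse by 22.
Next-best assignment: Ridgeline→Slot 2, Granite→Slot 1, Summit→Slot 6, Iris→Slot 7 = $533.
Swapping Summit↔Granite (Summit→Slot 1 $86, Granite→Slot 6 $73) loses 119.
Checked against all permutations: $545 is optimal.

Maximum total: $545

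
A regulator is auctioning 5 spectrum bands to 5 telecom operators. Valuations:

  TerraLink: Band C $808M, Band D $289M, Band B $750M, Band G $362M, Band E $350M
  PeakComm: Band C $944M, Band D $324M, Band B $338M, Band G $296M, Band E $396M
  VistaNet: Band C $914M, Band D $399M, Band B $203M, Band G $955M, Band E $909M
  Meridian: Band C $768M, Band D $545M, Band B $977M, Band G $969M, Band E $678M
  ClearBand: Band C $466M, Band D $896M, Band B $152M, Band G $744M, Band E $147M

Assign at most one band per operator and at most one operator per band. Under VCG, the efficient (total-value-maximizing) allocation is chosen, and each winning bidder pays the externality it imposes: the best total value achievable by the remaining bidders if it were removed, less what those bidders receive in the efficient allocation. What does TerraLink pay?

TerraLink pays $54M.

Efficient allocation: TerraLink→Band B ($750M), PeakComm→Band C ($944M), VistaNet→Band E ($909M), Meridian→Band G ($969M), ClearBand→Band D ($896M); total welfare W = $4468M.
TerraLink receives Band B at value $750M, so the others get W − 750 = $3718M.
Without TerraLink: best allocation of the remaining 4 bidders over all 5 bands is PeakComm→Band C ($944M), VistaNet→Band G ($955M), Meridian→Band B ($977M), ClearBand→Band D ($896M), total $3772M.
VCG payment = (others' best without TerraLink) − (others' welfare with TerraLink) = 3772 − 3718 = $54M.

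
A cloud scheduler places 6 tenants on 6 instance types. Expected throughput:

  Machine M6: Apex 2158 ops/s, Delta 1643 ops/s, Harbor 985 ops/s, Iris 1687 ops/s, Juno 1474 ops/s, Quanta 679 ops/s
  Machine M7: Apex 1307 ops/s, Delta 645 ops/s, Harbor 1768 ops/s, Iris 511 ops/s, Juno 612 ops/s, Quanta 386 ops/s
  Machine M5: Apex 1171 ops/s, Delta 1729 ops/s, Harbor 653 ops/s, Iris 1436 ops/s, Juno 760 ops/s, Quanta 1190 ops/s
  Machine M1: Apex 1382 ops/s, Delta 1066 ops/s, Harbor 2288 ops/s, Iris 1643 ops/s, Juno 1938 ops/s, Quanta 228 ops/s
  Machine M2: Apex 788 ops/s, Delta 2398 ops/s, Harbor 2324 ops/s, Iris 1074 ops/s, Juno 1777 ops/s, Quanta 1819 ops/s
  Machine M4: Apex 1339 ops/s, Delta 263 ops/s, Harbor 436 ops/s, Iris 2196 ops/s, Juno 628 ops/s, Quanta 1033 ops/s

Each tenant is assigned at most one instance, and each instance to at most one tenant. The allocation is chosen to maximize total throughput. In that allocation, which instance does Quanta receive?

Optimal: Apex→Machine M6 (2158 ops/s), Delta→Machine M2 (2398 ops/s), Harbor→Machine M7 (1768 ops/s), Iris→Machine M4 (2196 ops/s), Juno→Machine M1 (1938 ops/s), Quanta→Machine M5 (1190 ops/s) — total 2158+2398+1768+2196+1938+1190 = 11648 ops/s.
Max-entry greedy (repeatedly take the single best remaining cell) gives 10842 ops/s, worse by 806.
Quanta's own top instance is Machine M2 (1819 ops/s), but forcing Quanta→Machine M2 and reassigning the rest optimally gives only 11608 ops/s — worse by 40.

Quanta receives Machine M5.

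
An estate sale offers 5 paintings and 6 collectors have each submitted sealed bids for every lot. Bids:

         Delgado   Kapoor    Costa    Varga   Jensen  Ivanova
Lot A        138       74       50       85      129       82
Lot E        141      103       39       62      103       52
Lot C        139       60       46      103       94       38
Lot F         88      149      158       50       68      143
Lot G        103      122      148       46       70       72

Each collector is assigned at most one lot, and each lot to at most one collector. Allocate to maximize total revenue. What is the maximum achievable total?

Optimal: Jensen→Lot A ($129), Delgado→Lot E ($141), Varga→Lot C ($103), Kapoor→Lot F ($149), Costa→Lot G ($148) — total 129+141+103+149+148 = $670.
Max-entry greedy (repeatedly take the single best remaining cell) gives $653, worse by 17.
Next-best assignment: Jensen→Lot A, Delgado→Lot E, Varga→Lot C, Ivanova→Lot F, Costa→Lot G = $664.
Every other assignment is strictly worse.

Max total: $670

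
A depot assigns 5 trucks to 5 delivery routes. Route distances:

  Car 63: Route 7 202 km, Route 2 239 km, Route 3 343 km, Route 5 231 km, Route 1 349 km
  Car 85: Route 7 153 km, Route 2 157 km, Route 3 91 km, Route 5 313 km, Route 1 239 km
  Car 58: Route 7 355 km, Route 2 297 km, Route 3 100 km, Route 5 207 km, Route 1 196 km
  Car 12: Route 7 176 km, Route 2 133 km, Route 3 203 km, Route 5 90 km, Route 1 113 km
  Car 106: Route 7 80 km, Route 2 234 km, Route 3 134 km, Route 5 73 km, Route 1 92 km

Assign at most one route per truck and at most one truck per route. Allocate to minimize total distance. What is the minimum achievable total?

Min total: 641 km

Optimal: Car 63→Route 7 (202 km), Car 85→Route 2 (157 km), Car 58→Route 3 (100 km), Car 12→Route 5 (90 km), Car 106→Route 1 (92 km) — total 202+157+100+90+92 = 641 km.
Row-greedy (each truck in turn takes its cheapest remaining route) gives 813 km, worse by 172.
Next-best assignment: Car 63→Route 7, Car 85→Route 2, Car 58→Route 3, Car 12→Route 1, Car 106→Route 5 = 645 km.
Checked against all permutations: 641 km is optimal.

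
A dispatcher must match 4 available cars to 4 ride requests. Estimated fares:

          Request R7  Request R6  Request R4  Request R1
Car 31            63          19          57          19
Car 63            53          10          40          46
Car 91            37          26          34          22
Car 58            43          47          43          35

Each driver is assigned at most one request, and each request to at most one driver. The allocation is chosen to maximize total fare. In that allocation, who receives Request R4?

Treat this as an assignment problem: match each driver to one request.
Optimal: Car 31→Request R7 ($63), Car 63→Request R1 ($46), Car 91→Request R4 ($34), Car 58→Request R6 ($47) — total 63+46+34+47 = $190.
Column-greedy (each request in turn goes to its best remaining driver) gives $172, worse by 18.
Swapping Car 63↔Car 31 (Car 63→Request R7 $53, Car 31→Request R1 $19) loses 37.
Checked against all permutations: $190 is optimal.
Car 91's own top request is Request R7 ($37), but forcing Car 91→Request R7 and reassigning the rest optimally gives only $187 — worse by 3.

Car 91 receives Request R4.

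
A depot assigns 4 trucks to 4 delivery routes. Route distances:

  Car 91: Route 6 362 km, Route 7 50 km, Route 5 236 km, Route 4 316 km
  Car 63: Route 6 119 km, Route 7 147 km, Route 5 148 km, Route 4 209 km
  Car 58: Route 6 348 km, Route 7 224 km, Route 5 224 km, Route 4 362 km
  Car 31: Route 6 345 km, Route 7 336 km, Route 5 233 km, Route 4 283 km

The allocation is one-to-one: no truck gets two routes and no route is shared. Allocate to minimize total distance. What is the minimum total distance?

Min total: 676 km

This is the linear assignment problem.
Optimal: Car 91→Route 7 (50 km), Car 63→Route 6 (119 km), Car 58→Route 5 (224 km), Car 31→Route 4 (283 km) — total 50+119+224+283 = 676 km.
Next-best assignment: Car 91→Route 7, Car 63→Route 6, Car 58→Route 4, Car 31→Route 5 = 764 km.
No other one-to-one assignment undercuts 676 km.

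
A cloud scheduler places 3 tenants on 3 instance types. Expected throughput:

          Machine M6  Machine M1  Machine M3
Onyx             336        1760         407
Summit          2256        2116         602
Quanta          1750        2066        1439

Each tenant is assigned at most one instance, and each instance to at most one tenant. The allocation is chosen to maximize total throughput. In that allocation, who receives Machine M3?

Treat this as an assignment problem: match each tenant to one instance.
Optimal: Onyx→Machine M1 (1760 ops/s), Summit→Machine M6 (2256 ops/s), Quanta→Machine M3 (1439 ops/s) — total 1760+2256+1439 = 5455 ops/s.
Column-greedy (each instance in turn goes to its best remaining tenant) gives 4729 ops/s, worse by 726.
Every other assignment is strictly worse.
Quanta's own top instance is Machine M1 (2066 ops/s), but forcing Quanta→Machine M1 and reassigning the rest optimally gives only 4729 ops/s — worse by 726.

Quanta receives Machine M3.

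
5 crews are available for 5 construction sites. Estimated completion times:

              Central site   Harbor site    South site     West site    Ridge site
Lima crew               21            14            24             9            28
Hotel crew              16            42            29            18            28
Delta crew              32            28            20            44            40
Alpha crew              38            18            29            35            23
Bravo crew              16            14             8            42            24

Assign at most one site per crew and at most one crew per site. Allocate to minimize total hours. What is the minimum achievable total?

This is the linear assignment problem.
Optimal: Lima crew→West site (9 hours), Hotel crew→Central site (16 hours), Delta crew→South site (20 hours), Alpha crew→Ridge site (23 hours), Bravo crew→Harbor site (14 hours) — total 9+16+20+23+14 = 82 hours.
Column-greedy (each site in turn goes to its cheapest remaining crew) gives 113 hours, worse by 31.
Next-best assignment: Lima crew→West site, Hotel crew→Central site, Delta crew→Harbor site, Alpha crew→Ridge site, Bravo crew→South site = 84 hours.
Swapping Alpha crew↔Hotel crew (Alpha crew→Central site 38 hours, Hotel crew→Ridge site 28 hours) adds 27.

Minimum total: 82 hours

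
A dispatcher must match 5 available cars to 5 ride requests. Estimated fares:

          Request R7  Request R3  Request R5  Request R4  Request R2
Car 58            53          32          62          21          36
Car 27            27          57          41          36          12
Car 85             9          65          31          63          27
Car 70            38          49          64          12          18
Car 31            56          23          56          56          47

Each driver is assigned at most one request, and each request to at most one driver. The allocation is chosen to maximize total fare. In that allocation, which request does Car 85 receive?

Car 85 receives Request R4.

Treat this as an assignment problem: match each driver to one request.
Optimal: Car 58→Request R7 ($53), Car 27→Request R3 ($57), Car 85→Request R4 ($63), Car 70→Request R5 ($64), Car 31→Request R2 ($47) — total 53+57+63+64+47 = $284.
Row-greedy (each driver in turn takes its best remaining request) gives $267, worse by 17.
Swapping Car 85↔Car 27 (Car 85→Request R3 $65, Car 27→Request R4 $36) loses 19.
Checked against all permutations: $284 is optimal.
Car 85's own top request is Request R3 ($65), but forcing Car 85→Request R3 and reassigning the rest optimally gives only $265 — worse by 19.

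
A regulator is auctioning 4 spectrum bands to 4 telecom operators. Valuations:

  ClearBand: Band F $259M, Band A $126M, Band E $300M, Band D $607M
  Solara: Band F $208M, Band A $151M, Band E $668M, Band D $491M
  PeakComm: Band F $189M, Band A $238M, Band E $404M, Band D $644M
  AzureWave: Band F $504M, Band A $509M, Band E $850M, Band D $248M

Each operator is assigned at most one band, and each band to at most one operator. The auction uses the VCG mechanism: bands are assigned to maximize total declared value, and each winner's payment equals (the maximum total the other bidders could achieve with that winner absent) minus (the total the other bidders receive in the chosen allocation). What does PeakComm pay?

Efficient allocation: ClearBand→Band F ($259M), Solara→Band E ($668M), PeakComm→Band D ($644M), AzureWave→Band A ($509M); total welfare W = $2080M.
PeakComm receives Band D at value $644M, so the others get W − 644 = $1436M.
Without PeakComm: best allocation of the remaining 3 bidders over all 4 bands is ClearBand→Band D ($607M), Solara→Band E ($668M), AzureWave→Band A ($509M), total $1784M.
VCG payment = (others' best without PeakComm) − (others' welfare with PeakComm) = 1784 − 1436 = $348M.

PeakComm pays $348M.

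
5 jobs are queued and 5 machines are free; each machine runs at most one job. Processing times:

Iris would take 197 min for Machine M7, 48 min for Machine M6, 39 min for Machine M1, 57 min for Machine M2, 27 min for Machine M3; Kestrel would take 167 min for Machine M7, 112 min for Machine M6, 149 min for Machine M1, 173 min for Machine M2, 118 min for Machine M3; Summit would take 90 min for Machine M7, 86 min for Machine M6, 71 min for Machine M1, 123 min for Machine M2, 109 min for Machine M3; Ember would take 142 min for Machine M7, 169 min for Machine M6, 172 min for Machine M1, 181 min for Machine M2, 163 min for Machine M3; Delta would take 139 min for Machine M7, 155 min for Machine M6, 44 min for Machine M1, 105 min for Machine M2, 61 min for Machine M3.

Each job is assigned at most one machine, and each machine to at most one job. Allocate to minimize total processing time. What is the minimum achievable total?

Optimal: Iris→Machine M2 (57 min), Kestrel→Machine M6 (112 min), Summit→Machine M1 (71 min), Ember→Machine M7 (142 min), Delta→Machine M3 (61 min) — total 57+112+71+142+61 = 443 min.
Checked against all permutations: 443 min is optimal.

Minimum total: 443 min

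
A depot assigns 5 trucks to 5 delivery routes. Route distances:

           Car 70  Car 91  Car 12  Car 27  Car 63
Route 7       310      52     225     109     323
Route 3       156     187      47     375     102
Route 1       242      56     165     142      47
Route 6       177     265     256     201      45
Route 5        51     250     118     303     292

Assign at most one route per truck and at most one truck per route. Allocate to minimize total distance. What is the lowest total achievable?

Min total: 308 km

This is a one-to-one assignment (minimum-cost bipartite matching).
Optimal: Car 70→Route 5 (51 km), Car 91→Route 1 (56 km), Car 12→Route 3 (47 km), Car 27→Route 7 (109 km), Car 63→Route 6 (45 km) — total 51+56+47+109+45 = 308 km.
Column-greedy (each route in turn goes to its cheapest remaining truck) gives 626 km, worse by 318.
Checked against all permutations: 308 km is optimal.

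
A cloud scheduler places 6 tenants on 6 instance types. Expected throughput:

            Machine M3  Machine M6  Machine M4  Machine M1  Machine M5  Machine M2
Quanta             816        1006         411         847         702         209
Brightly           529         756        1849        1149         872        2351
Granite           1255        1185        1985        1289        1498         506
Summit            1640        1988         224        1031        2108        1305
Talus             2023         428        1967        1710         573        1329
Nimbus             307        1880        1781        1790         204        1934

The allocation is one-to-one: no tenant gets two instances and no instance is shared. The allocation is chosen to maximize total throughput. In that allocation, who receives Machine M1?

Nimbus receives Machine M1.

This is the linear assignment problem.
Optimal: Quanta→Machine M6 (1006 ops/s), Brightly→Machine M2 (2351 ops/s), Granite→Machine M4 (1985 ops/s), Summit→Machine M5 (2108 ops/s), Talus→Machine M3 (2023 ops/s), Nimbus→Machine M1 (1790 ops/s) — total 1006+2351+1985+2108+2023+1790 = 11263 ops/s.
Max-entry greedy (repeatedly take the single best remaining cell) gives 11194 ops/s, worse by 69.
Swapping Talus↔Quanta (Talus→Machine M6 428 ops/s, Quanta→Machine M3 816 ops/s) loses 1785.
No other one-to-one assignment exceeds 11263 ops/s.
Nimbus's own top instance is Machine M2 (1934 ops/s), but forcing Nimbus→Machine M2 and reassigning the rest optimally gives only 10209 ops/s — worse by 1054.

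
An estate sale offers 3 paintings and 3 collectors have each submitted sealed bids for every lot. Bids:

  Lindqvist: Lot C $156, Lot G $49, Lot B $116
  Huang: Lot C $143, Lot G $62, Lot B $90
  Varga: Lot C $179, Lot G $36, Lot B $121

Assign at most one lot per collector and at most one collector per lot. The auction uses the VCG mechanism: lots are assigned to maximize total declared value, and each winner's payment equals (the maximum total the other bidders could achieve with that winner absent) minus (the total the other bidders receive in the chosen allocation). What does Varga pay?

Varga pays $81.

Efficient allocation: Lindqvist→Lot B ($116), Huang→Lot G ($62), Varga→Lot C ($179); total welfare W = $357.
Varga receives Lot C at value $179, so the others get W − 179 = $178.
Without Varga: best allocation of the remaining 2 bidders over all 3 lots is Lindqvist→Lot B ($116), Huang→Lot C ($143), total $259.
VCG payment = (others' best without Varga) − (others' welfare with Varga) = 259 − 178 = $81.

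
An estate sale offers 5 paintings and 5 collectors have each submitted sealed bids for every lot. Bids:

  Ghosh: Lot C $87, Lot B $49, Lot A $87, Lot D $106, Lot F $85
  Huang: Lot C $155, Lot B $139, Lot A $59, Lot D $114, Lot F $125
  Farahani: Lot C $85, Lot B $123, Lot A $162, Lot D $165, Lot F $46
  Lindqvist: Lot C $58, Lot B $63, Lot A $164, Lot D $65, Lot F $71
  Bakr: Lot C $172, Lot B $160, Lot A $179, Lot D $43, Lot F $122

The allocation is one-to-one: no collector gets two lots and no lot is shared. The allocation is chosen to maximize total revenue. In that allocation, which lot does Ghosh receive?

Ghosh receives Lot F.

Optimal: Ghosh→Lot F ($85), Huang→Lot C ($155), Farahani→Lot D ($165), Lindqvist→Lot A ($164), Bakr→Lot B ($160) — total 85+155+165+164+160 = $729.
Max-entry greedy (repeatedly take the single best remaining cell) gives $647, worse by 82.
Every other assignment is strictly worse.
Ghosh's own top lot is Lot D ($106), but forcing Ghosh→Lot D and reassigning the rest optimally gives only $690 — worse by 39.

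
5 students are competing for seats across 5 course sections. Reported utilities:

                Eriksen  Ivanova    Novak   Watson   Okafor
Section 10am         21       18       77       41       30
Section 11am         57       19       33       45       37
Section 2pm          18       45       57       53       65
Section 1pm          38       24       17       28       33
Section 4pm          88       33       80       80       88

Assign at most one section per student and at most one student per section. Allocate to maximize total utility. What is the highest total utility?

Max total: 303 points

Optimal: Eriksen→Section 11am (57 points), Ivanova→Section 1pm (24 points), Novak→Section 10am (77 points), Watson→Section 4pm (80 points), Okafor→Section 2pm (65 points) — total 57+24+77+80+65 = 303 points.
Max-entry greedy (repeatedly take the single best remaining cell) gives 299 points, worse by 4.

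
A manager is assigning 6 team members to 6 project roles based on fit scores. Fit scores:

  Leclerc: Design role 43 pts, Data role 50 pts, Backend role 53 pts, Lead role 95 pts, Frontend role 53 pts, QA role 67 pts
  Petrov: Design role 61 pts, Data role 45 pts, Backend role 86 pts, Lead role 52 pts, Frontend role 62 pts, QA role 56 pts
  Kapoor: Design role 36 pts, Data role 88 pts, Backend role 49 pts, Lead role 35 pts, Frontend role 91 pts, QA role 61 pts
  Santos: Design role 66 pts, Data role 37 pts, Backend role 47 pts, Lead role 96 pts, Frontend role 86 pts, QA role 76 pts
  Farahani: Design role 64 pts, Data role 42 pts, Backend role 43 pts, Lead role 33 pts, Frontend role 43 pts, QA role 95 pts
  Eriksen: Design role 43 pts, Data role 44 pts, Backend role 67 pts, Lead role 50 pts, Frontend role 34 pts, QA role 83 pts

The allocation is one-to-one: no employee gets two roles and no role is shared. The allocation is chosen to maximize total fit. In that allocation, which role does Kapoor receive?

Optimal: Leclerc→Lead role (95 pts), Petrov→Backend role (86 pts), Kapoor→Data role (88 pts), Santos→Frontend role (86 pts), Farahani→Design role (64 pts), Eriksen→QA role (83 pts) — total 95+86+88+86+64+83 = 502 pts.
Row-greedy (each employee in turn takes its best remaining role) gives 456 pts, worse by 46.
No other one-to-one assignment exceeds 502 pts.
Kapoor's own top role is Frontend role (91 pts), but forcing Kapoor→Frontend role and reassigning the rest optimally gives only 477 pts — worse by 25.

Kapoor receives Data role.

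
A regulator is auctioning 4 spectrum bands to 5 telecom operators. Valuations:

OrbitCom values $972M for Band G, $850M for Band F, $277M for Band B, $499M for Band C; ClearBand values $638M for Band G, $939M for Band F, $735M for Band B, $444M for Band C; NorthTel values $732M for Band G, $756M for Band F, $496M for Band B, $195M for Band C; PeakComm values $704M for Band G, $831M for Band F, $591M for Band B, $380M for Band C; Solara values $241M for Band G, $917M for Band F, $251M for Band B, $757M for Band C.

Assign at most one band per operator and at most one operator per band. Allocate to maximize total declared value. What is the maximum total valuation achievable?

Optimal: OrbitCom→Band G ($972M), PeakComm→Band F ($831M), ClearBand→Band B ($735M), Solara→Band C ($757M) — total 972+831+735+757 = $3295M.
Row-greedy (each operator in turn takes its best remaining band) gives $2787M, worse by 508.
Every other assignment is strictly worse.

Maximum total: $3295M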